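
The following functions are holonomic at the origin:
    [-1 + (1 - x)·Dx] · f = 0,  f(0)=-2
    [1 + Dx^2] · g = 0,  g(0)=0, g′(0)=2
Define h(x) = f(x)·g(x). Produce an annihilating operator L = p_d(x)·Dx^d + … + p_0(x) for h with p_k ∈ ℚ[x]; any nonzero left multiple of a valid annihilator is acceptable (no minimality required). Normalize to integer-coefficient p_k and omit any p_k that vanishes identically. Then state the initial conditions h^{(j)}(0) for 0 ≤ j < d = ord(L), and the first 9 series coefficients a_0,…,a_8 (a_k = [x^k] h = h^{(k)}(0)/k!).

f: a_k = -2, -2, -2, -2, -2, -2, -2, -2, -2, …
g: a_k = 0, 2, 0, -1/3, 0, 1/60, 0, -1/2520, 0, …
h₀=f·g: eliminate ⇒ L₀, order ≤ 1·2.
L = (-1 + x) + 2·Dx + (-1 + x)·Dx^2  (order 2).
h: a_k = 0, -4, -4, -10/3, -10/3, -101/30, -101/30, -4241/1260, -4241/1260, …
ICs: h(0) = 0, h′(0) = -4.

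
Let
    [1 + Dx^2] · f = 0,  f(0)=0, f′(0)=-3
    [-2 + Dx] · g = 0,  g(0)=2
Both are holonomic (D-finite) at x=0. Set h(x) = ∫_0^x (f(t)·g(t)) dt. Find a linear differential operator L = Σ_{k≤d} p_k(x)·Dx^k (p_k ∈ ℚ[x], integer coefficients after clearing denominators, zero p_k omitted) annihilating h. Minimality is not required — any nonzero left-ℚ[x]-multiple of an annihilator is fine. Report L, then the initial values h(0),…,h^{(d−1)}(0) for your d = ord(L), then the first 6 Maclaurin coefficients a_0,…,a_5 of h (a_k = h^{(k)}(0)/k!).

f: a_k = 0, -3, 0, 1/2, 0, -1/40, …
g: a_k = 2, 4, 4, 8/3, 4/3, 8/15, …
h₀=f·g: eliminate ⇒ L₀, order ≤ 2·1.
Integrate: L := L₀·Dx.
L = 5·Dx - 4·Dx^2 + Dx^3  (order 3).
h: a_k = 0, 0, -3, -4, -11/4, -6/5, …
ICs: h(0) = 0, h′(0) = 0, h′′(0) = -6.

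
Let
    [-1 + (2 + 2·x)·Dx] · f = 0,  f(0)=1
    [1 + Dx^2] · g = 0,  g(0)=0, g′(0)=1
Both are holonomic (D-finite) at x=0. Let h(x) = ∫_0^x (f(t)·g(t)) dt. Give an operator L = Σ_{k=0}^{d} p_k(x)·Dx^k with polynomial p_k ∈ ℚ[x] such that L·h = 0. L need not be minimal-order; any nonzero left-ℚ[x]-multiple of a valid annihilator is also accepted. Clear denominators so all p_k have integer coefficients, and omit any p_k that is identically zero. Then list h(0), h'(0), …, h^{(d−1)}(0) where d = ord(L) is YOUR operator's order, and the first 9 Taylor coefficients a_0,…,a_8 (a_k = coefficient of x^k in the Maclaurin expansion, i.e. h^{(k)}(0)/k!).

f: a_k = 1, 1/2, -1/8, 1/16, -5/128, 7/256, -21/1024, 33/2048, -429/32768, …
g: a_k = 0, 1, 0, -1/6, 0, 1/120, 0, -1/5040, 0, …
Product ⇒ symmetric product L₀, ord ≤ 2.
h=∫h₀ ⇒ L = L₀·Dx.
L = (7 + 8·x + 4·x^2)·Dx + (-4 - 4·x)·Dx^2 + (4 + 8·x + 4·x^2)·Dx^3  (order 3).
h: a_k = 0, 0, 1/2, 1/6, -7/96, -1/240, -19/11520, 27/8960, -983/516096, …
ICs: h(0) = 0, h′(0) = 0, h′′(0) = 1.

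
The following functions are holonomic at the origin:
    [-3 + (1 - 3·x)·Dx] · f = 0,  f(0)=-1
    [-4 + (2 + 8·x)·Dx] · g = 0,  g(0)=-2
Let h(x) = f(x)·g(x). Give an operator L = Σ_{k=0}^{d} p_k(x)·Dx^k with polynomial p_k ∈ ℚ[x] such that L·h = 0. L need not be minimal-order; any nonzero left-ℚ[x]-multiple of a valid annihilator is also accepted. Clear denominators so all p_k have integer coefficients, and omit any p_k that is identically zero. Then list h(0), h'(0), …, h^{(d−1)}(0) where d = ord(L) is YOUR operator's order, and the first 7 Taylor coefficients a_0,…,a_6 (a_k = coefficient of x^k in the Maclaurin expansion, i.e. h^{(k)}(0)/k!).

L = (5 + 6·x) + (-1 - x + 12·x^2)·Dx  (order 1).
h: a_k = 2, 10, 26, 86, 238, 770, 2142, …
ICs: h(0) = 2.

f: a_k = -1, -3, -9, -27, -81, -243, -729, …
g: a_k = -2, -4, 4, -8, 20, -56, 168, …
L₀ := L_f ⊗_s L_g (sym. prod.), ord ≤ 1.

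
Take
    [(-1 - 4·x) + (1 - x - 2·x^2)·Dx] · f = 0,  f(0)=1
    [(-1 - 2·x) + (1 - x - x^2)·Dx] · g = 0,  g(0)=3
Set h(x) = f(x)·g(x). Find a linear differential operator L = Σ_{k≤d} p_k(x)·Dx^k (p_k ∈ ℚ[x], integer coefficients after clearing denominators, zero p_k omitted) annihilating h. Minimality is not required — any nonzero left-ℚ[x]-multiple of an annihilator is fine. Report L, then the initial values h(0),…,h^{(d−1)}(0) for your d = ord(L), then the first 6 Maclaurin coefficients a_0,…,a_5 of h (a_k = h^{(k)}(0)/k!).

L = (-2 - 4·x + 9·x^2 + 8·x^3) + (1 - 2·x - 2·x^2 + 3·x^3 + 2·x^4)·Dx  (order 1).
h: a_k = 3, 6, 18, 39, 90, 192, …
ICs: h(0) = 3.

f: a_k = 1, 1, 3, 5, 11, 21, …
g: a_k = 3, 3, 6, 9, 15, 24, …
L₀ := L_f ⊗_s L_g (sym. prod.), ord ≤ 1.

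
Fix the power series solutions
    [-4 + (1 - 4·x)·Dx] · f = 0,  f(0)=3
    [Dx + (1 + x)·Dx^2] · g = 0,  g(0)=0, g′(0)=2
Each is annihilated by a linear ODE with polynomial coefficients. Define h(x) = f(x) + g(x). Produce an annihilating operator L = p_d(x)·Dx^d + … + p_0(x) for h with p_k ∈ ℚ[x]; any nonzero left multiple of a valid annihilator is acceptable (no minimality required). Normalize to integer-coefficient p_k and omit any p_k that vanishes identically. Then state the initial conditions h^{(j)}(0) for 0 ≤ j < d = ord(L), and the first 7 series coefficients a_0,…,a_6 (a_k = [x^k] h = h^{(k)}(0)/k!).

L = (112 + 32·x)·Dx + (94 + 208·x + 64·x^2)·Dx^2 + (-9 + 23·x + 48·x^2 + 16·x^3)·Dx^3  (order 3).
h: a_k = 3, 14, 47, 578/3, 1535/2, 15362/5, 36863/3, …
ICs: h(0) = 3, h′(0) = 14, h′′(0) = 94.

f: a_k = 3, 12, 48, 192, 768, 3072, 12288, …
g: a_k = 0, 2, -1, 2/3, -1/2, 2/5, -1/3, …
h₀=f+g: left-lcm gives L₀, ord ≤ 3.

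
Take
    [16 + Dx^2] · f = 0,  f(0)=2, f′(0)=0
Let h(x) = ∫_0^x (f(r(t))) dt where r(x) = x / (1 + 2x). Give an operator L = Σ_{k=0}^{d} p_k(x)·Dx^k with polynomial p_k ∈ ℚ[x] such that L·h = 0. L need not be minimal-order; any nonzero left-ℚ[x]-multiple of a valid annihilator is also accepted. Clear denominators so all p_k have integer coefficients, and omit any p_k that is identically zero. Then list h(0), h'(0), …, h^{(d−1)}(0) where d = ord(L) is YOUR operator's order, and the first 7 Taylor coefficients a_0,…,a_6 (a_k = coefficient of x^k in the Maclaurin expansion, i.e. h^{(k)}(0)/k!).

L = 16·Dx + (4 + 24·x + 48·x^2 + 32·x^3)·Dx^2 + (1 + 8·x + 24·x^2 + 32·x^3 + 16·x^4)·Dx^3  (order 3).
h: a_k = 0, 2, 0, -16/3, 16, -512/15, 512/9, …
ICs: h(0) = 0, h′(0) = 2, h′′(0) = 0.

f: a_k = 2, 0, -16, 0, 64/3, 0, -512/45, …
f∘r: x↦r, Dx↦Dx/r' in L_f ⇒ L₀.
∫: right-multiply L₀ by Dx.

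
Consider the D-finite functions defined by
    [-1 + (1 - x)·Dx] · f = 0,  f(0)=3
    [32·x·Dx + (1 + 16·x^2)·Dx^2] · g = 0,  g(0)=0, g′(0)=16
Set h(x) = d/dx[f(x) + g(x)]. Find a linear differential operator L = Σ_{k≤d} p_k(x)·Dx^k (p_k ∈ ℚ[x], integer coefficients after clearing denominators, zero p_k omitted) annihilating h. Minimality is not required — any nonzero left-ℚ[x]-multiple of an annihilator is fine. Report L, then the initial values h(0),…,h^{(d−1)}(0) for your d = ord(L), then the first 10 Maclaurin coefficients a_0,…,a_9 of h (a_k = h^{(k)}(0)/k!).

L = (-32 + 128·x + 1536·x^2) + (19 - 32·x - 656·x^2 + 1536·x^3)·Dx + (-1 - 15·x - 240·x^3 + 256·x^4)·Dx^2  (order 2).
h: a_k = 19, 6, -247, 12, 4111, 18, -65515, 24, 1048603, 30, …
ICs: h(0) = 19, h′(0) = 6.

f: a_k = 3, 3, 3, 3, 3, 3, 3, 3, 3, 3, …
g: a_k = 0, 16, 0, -256/3, 0, 4096/5, 0, -65536/7, 0, 1048576/9, …
Weyl lclm of L_f,L_g ⇒ L₀ (ord ≤ 3).
h₀' ⇒ L via d/dx closure of L₀.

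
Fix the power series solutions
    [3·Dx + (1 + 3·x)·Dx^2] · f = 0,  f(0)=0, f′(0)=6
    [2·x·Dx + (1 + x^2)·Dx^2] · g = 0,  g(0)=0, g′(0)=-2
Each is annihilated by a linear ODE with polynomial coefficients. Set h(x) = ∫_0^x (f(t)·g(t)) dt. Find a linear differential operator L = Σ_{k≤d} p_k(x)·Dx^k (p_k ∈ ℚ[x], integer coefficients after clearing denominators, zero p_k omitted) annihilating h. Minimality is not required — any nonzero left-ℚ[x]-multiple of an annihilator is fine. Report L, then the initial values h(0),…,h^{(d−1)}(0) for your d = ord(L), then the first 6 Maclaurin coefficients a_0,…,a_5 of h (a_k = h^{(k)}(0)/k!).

f: a_k = 0, 6, -9, 18, -81/2, 486/5, …
g: a_k = 0, -2, 0, 2/3, 0, -2/5, …
Product ⇒ symmetric product L₀, ord ≤ 4.
∫: right-multiply L₀ by Dx.
L = (264 + 1260·x + 1008·x^2 + 3420·x^3 + 3240·x^4 + 4212·x^5 + 324·x^7)·Dx^2 + (178 + 660·x + 3828·x^2 + 7308·x^3 + 12960·x^4 + 10044·x^5 + 11340·x^6 + 324·x^7 + 1134·x^8)·Dx^3 + (132 + 608·x + 1728·x^2 + 4568·x^3 + 6456·x^4 + 8856·x^5 + 5184·x^6 + 5544·x^7 + 324·x^8 + 648·x^9)·Dx^4 + (13 + 102·x + 341·x^2 + 744·x^3 + 1138·x^4 + 1236·x^5 + 1386·x^6 + 648·x^7 + 657·x^8 + 54·x^9 + 81·x^10)·Dx^5  (order 5).
h: a_k = 0, 0, 0, -4, 9/2, -32/5, …
ICs: h(0) = 0, h′(0) = 0, h′′(0) = 0, h′′′(0) = -24, h′′′′(0) = 108.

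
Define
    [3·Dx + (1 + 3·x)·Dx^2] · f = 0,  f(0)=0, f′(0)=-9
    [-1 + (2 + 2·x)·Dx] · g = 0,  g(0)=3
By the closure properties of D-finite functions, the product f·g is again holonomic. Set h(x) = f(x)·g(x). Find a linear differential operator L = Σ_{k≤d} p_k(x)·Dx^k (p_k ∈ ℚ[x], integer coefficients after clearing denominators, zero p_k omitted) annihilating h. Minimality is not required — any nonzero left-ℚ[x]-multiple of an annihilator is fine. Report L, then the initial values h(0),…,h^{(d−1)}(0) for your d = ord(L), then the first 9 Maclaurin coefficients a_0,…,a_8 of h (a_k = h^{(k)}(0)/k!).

L = (-3 + 3·x) + (8 + 8·x)·Dx + (4 + 20·x + 28·x^2 + 12·x^3)·Dx^2  (order 2).
h: a_k = 0, -27, 27, -459/8, 135, -212841/640, 540567/640, -78640713/35840, 103946247/17920, …
ICs: h(0) = 0, h′(0) = -27.

f: a_k = 0, -9, 27/2, -27, 243/4, -729/5, 729/2, -6561/7, 19683/8, …
g: a_k = 3, 3/2, -3/8, 3/16, -15/128, 21/256, -63/1024, 99/2048, -1287/32768, …
Sym-product of L_f,L_g gives L₀ (≤ ord 2).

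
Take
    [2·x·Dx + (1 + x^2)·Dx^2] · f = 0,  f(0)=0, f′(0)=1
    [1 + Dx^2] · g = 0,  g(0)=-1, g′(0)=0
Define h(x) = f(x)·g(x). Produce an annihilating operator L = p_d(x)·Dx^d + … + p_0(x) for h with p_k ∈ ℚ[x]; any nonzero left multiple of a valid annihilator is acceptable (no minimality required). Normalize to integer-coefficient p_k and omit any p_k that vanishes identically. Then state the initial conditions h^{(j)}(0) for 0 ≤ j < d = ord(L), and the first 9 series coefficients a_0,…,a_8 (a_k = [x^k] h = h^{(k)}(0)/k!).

L = (10 + 26·x^2 + 11·x^4 + 4·x^6 + x^8) + (12·x + 20·x^3 + 12·x^5 + 4·x^7)·Dx + (12 + 32·x^2 + 18·x^4 + 8·x^6 + 2·x^8)·Dx^2 + (12·x + 20·x^3 + 12·x^5 + 4·x^7)·Dx^3 + (2 + 6·x^2 + 7·x^4 + 4·x^6 + x^8)·Dx^4  (order 4).
h: a_k = 0, -1, 0, 5/6, 0, -49/120, 0, 1301/5040, 0, …
ICs: h(0) = 0, h′(0) = -1, h′′(0) = 0, h′′′(0) = 5.

f: a_k = 0, 1, 0, -1/3, 0, 1/5, 0, -1/7, 0, …
g: a_k = -1, 0, 1/2, 0, -1/24, 0, 1/720, 0, -1/40320, …
Product ⇒ symmetric product L₀, ord ≤ 4.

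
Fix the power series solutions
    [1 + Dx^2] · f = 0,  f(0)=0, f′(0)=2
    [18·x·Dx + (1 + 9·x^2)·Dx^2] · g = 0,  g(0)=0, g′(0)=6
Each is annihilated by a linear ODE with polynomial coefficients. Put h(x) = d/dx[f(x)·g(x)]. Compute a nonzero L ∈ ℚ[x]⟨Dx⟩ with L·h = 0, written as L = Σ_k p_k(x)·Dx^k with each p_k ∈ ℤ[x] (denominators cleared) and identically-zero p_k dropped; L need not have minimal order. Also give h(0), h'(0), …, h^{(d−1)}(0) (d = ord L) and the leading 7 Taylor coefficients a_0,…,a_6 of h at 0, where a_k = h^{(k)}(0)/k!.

f: a_k = 0, 2, 0, -1/3, 0, 1/60, 0, …
g: a_k = 0, 6, 0, -18, 0, 486/5, 0, …
L₀ := L_f ⊗_s L_g (sym. prod.), ord ≤ 4.
Differentiate: ansatz ord ≤ ord L₀ ⇒ L.
L = (38998 + 738774·x^2 + 15162957·x^4 + 3032640·x^6 - 78732·x^8 - 1771470·x^10 + 531441·x^12) + (20772·x + 1033884·x^3 + 7902360·x^5 + 2624400·x^7 + 1180980·x^9 + 2125764·x^11)·Dx + (39368 + 755028·x^2 + 15369750·x^4 + 3887028·x^6 + 314928·x^8 - 1417176·x^10 + 1062882·x^12)·Dx^2 + (20772·x + 1033884·x^3 + 7902360·x^5 + 2624400·x^7 + 1180980·x^9 + 2125764·x^11)·Dx^3 + (370 + 16254·x^2 + 206793·x^4 + 854388·x^6 + 393660·x^8 + 354294·x^10 + 531441·x^12)·Dx^4  (order 4).
h: a_k = 0, 24, 0, -152, 0, 1203, 0, …
ICs: h(0) = 0, h′(0) = 24, h′′(0) = 0, h′′′(0) = -912.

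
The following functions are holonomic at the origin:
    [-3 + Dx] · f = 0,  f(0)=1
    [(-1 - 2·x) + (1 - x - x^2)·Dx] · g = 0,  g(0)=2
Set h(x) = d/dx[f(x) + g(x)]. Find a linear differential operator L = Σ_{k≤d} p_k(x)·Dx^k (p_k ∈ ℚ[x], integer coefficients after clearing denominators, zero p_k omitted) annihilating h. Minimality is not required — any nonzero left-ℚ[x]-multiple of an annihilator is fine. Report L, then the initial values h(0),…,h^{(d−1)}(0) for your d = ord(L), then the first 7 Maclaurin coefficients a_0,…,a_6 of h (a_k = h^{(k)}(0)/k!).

f: a_k = 1, 3, 9/2, 9/2, 27/8, 81/40, 81/80, …
g: a_k = 2, 2, 4, 6, 10, 16, 26, …
Weyl lclm of L_f,L_g ⇒ L₀ (ord ≤ 2).
Differentiate: ansatz ord ≤ ord L₀ ⇒ L.
L = (18 + 126·x + 144·x^2 + 180·x^3 + 54·x^4) + (-9 - 48·x - 81·x^2 - 24·x^3 + 45·x^4 + 18·x^5)·Dx + (1 + 2·x + 11·x^2 - 12·x^3 - 21·x^4 - 6·x^5)·Dx^2  (order 2).
h: a_k = 5, 17, 63/2, 107/2, 721/8, 6483/40, 23763/80, …
ICs: h(0) = 5, h′(0) = 17.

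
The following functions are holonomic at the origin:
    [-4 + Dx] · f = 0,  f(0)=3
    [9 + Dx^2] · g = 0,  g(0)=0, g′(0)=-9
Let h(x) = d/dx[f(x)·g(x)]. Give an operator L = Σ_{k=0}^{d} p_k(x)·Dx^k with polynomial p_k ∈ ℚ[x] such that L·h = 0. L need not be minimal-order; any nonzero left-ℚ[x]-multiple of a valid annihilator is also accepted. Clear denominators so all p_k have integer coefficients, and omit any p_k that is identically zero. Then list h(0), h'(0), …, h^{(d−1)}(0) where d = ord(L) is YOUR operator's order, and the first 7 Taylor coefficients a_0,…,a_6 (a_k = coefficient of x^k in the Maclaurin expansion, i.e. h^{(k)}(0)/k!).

f: a_k = 3, 12, 24, 32, 32, 128/5, 256/15, …
g: a_k = 0, -9, 0, 27/2, 0, -243/40, 0, …
L₀ := L_f ⊗_s L_g (sym. prod.), ord ≤ 2.
Differentiate: ansatz ord ≤ ord L₀ ⇒ L.
L = 25 - 8·Dx + Dx^2  (order 2).
h: a_k = -27, -216, -1053/2, -504, 711/8, 3861/5, 76443/80, …
ICs: h(0) = -27, h′(0) = -216.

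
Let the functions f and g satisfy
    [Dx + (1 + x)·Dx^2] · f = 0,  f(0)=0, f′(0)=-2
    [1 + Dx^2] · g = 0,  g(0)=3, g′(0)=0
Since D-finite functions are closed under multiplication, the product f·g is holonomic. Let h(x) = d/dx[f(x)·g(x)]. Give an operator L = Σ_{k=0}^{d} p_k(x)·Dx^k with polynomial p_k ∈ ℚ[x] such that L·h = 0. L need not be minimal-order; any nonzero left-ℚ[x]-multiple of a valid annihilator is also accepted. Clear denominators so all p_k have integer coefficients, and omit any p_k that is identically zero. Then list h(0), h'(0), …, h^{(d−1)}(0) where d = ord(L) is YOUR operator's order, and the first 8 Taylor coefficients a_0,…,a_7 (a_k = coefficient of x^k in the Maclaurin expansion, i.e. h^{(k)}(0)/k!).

L = (-25 - 44·x - 42·x^2 + 12·x^3 + 43·x^4 + 24·x^5 + 4·x^6) + (-24 - 32·x + 20·x^2 + 60·x^3 + 40·x^4 + 8·x^5)·Dx + (-28 - 44·x - 14·x^2 + 72·x^3 + 98·x^4 + 48·x^5 + 8·x^6)·Dx^2 + (-24 - 32·x + 20·x^2 + 60·x^3 + 40·x^4 + 8·x^5)·Dx^3 + (-3 + 28·x^2 + 60·x^3 + 55·x^4 + 24·x^5 + 4·x^6)·Dx^4  (order 4).
h: a_k = -6, 6, 3, 0, -9/4, 9/4, -93/40, 37/15, …
ICs: h(0) = -6, h′(0) = 6, h′′(0) = 6, h′′′(0) = 0.

f: a_k = 0, -2, 1, -2/3, 1/2, -2/5, 1/3, -2/7, …
g: a_k = 3, 0, -3/2, 0, 1/8, 0, -1/240, 0, …
Product ⇒ symmetric product L₀, ord ≤ 4.
Derive L from L₀ (diff closure).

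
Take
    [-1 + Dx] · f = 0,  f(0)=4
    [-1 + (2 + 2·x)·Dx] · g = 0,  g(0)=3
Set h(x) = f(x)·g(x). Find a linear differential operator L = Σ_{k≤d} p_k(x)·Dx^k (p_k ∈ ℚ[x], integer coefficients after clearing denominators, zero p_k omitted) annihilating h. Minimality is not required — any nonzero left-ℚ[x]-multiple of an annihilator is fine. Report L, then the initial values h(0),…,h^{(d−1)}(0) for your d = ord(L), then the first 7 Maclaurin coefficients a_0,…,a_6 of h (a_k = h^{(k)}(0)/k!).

L = (-3 - 2·x) + (2 + 2·x)·Dx  (order 1).
h: a_k = 12, 18, 21/2, 17/4, 33/32, 107/320, -89/3840, …
ICs: h(0) = 12.

f: a_k = 4, 4, 2, 2/3, 1/6, 1/30, 1/180, …
g: a_k = 3, 3/2, -3/8, 3/16, -15/128, 21/256, -63/1024, …
f·g: L₀ = L_f ⊗_s L_g, ord ≤ 1·1.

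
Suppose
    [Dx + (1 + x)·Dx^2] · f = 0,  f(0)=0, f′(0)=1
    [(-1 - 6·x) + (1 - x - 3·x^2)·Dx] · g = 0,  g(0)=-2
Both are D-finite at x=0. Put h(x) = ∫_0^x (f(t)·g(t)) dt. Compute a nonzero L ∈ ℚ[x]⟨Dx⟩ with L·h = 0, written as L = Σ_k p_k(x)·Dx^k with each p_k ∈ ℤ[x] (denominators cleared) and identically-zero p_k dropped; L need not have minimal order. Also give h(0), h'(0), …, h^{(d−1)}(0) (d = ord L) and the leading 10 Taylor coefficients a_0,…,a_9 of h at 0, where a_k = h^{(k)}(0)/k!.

L = (7 + 12·x)·Dx + (1 + 15·x + 15·x^2)·Dx^2 + (-1 + 4·x^2 + 3·x^3)·Dx^3  (order 3).
h: a_k = 0, 0, -1, -1/3, -23/12, -61/30, -1007/180, -956/105, -34591/1680, -149381/3780, …
ICs: h(0) = 0, h′(0) = 0, h′′(0) = -2.

f: a_k = 0, 1, -1/2, 1/3, -1/4, 1/5, -1/6, 1/7, -1/8, 1/9, …
g: a_k = -2, -2, -8, -14, -38, -80, -194, -434, -1016, -2318, …
Sym-product of L_f,L_g gives L₀ (≤ ord 2).
h=∫h₀ ⇒ L = L₀·Dx.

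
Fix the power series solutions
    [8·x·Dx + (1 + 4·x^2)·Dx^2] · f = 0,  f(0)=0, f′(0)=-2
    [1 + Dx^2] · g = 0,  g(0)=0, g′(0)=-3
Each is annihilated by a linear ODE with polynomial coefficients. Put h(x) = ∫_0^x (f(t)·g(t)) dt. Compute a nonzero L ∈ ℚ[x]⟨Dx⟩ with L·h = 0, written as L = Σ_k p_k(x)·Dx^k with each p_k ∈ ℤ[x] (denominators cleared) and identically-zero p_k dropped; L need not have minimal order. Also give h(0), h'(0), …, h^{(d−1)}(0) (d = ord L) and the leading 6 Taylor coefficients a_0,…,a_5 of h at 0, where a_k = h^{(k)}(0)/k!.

f: a_k = 0, -2, 0, 8/3, 0, -32/5, …
g: a_k = 0, -3, 0, 1/2, 0, -1/40, …
Sym-product of L_f,L_g gives L₀ (≤ ord 4).
h=∫₀ˣh₀: take L = L₀·Dx.
L = (85 + 944·x^2 + 416·x^4 + 256·x^6 + 256·x^8)·Dx + (144·x + 704·x^3 + 768·x^5 + 1024·x^7)·Dx^2 + (90 + 992·x^2 + 576·x^4 + 512·x^6 + 512·x^8)·Dx^3 + (144·x + 704·x^3 + 768·x^5 + 1024·x^7)·Dx^4 + (5 + 48·x^2 + 160·x^4 + 256·x^6 + 256·x^8)·Dx^5  (order 5).
h: a_k = 0, 0, 0, 2, 0, -9/5, …
ICs: h(0) = 0, h′(0) = 0, h′′(0) = 0, h′′′(0) = 12, h′′′′(0) = 0.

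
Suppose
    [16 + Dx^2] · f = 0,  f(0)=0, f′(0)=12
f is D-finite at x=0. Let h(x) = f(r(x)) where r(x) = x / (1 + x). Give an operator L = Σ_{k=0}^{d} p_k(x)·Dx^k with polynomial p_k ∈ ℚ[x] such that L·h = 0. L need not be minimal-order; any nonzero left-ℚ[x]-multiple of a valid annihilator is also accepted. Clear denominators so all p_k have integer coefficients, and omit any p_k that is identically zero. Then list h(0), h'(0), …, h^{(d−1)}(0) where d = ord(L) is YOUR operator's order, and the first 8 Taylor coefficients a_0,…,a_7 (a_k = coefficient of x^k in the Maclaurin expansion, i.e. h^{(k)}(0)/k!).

L = 16 + (2 + 6·x + 6·x^2 + 2·x^3)·Dx + (1 + 4·x + 6·x^2 + 4·x^3 + x^4)·Dx^2  (order 2).
h: a_k = 0, 12, -12, -20, 84, -772/5, 180, -9844/105, …
ICs: h(0) = 0, h′(0) = 12.

f: a_k = 0, 12, 0, -32, 0, 128/5, 0, -1024/105, …
h₀=f(r): pull back L_f along r ⇒ L₀.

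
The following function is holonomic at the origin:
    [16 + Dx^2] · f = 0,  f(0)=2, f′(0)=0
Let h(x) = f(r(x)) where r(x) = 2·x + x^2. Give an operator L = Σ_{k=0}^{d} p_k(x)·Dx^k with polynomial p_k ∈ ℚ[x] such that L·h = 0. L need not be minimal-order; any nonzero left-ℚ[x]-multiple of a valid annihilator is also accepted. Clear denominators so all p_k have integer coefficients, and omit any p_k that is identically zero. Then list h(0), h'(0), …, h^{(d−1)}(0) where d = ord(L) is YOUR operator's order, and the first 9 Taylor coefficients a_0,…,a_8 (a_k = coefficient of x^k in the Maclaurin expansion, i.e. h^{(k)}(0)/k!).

f: a_k = 2, 0, -16, 0, 64/3, 0, -512/45, 0, 1024/315, …
Substitute x→r, Dx→(1/r')Dx; clear ⇒ L₀.
L = (64 + 192·x + 192·x^2 + 64·x^3) - Dx + (1 + x)·Dx^2  (order 2).
h: a_k = 2, 0, -64, -64, 976/3, 2048/3, -9728/45, -30208/15, -591296/315, …
ICs: h(0) = 2, h′(0) = 0.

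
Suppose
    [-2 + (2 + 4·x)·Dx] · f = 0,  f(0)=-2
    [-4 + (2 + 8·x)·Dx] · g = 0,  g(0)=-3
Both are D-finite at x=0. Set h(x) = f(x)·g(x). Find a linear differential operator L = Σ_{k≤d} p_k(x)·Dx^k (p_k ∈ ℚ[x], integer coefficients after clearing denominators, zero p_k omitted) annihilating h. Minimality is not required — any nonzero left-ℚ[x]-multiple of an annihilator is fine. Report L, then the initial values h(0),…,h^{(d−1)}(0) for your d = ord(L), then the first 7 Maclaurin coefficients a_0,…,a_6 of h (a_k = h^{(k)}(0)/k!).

f: a_k = -2, -2, 1, -1, 5/4, -7/4, 21/8, …
g: a_k = -3, -6, 6, -12, 30, -84, 252, …
Sym-product of L_f,L_g gives L₀ (≤ ord 1).
L = (-3 - 8·x) + (1 + 6·x + 8·x^2)·Dx  (order 1).
h: a_k = 6, 18, -3, 9, -111/4, 351/4, -2271/8, …
ICs: h(0) = 6.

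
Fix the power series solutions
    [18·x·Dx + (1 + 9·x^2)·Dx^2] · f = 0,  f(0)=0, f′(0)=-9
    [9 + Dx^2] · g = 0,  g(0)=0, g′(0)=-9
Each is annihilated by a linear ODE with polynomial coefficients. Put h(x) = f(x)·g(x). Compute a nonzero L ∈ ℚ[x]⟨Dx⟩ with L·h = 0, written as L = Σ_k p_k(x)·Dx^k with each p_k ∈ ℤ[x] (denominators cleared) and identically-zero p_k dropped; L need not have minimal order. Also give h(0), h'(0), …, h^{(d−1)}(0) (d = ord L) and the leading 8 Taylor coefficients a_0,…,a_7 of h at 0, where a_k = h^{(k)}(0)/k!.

f: a_k = 0, -9, 0, 27, 0, -729/5, 0, 6561/7, …
g: a_k = 0, -9, 0, 27/2, 0, -243/40, 0, 729/560, …
h₀=f·g: eliminate ⇒ L₀, order ≤ 2·2.
L = (810 + 18954·x^2 + 72171·x^4 + 236196·x^6 + 531441·x^8) + (972·x + 14580·x^3 + 78732·x^5 + 236196·x^7)·Dx + (108 + 2592·x^2 + 13122·x^4 + 52488·x^6 + 118098·x^8)·Dx^2 + (108·x + 1620·x^3 + 8748·x^5 + 26244·x^7)·Dx^3 + (2 + 54·x^2 + 567·x^4 + 2916·x^6 + 6561·x^8)·Dx^4  (order 4).
h: a_k = 0, 0, 81, 0, -729/2, 0, 13851/8, 0, …
ICs: h(0) = 0, h′(0) = 0, h′′(0) = 162, h′′′(0) = 0.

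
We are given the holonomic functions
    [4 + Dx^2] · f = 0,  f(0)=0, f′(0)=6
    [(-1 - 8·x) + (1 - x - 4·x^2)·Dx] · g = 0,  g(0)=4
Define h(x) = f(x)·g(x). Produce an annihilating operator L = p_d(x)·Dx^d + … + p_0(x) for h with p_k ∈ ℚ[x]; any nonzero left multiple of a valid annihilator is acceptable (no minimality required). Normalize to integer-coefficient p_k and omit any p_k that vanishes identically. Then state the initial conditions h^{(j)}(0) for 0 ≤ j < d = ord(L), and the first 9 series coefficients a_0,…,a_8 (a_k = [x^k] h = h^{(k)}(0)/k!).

L = (4 + 4·x + 16·x^2) + (2 + 16·x)·Dx + (-1 + x + 4·x^2)·Dx^2  (order 2).
h: a_k = 0, 24, 24, 104, 200, 3096/5, 7096/5, 409048/105, 1005112/105, …
ICs: h(0) = 0, h′(0) = 24.

f: a_k = 0, 6, 0, -4, 0, 4/5, 0, -8/105, 0, …
g: a_k = 4, 4, 20, 36, 116, 260, 724, 1764, 4660, …
Product ⇒ symmetric product L₀, ord ≤ 2.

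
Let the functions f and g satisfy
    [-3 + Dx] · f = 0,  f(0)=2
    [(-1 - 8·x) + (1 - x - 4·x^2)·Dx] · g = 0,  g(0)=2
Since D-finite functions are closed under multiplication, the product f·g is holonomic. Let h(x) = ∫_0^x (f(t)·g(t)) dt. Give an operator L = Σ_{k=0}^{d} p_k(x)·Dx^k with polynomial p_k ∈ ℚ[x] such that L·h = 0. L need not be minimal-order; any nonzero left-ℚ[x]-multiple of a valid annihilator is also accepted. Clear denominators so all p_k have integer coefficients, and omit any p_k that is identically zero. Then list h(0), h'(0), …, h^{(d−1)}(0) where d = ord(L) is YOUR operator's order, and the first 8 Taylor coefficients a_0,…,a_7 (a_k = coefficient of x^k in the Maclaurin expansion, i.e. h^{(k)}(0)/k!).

L = (4 + 5·x - 12·x^2)·Dx + (-1 + x + 4·x^2)·Dx^2  (order 2).
h: a_k = 0, 4, 8, 50/3, 33, 691/10, 2204/15, 6479/20, …
ICs: h(0) = 0, h′(0) = 4.

f: a_k = 2, 6, 9, 9, 27/4, 81/20, 81/40, 243/280, …
g: a_k = 2, 2, 10, 18, 58, 130, 362, 882, …
L₀ := L_f ⊗_s L_g (sym. prod.), ord ≤ 1.
Integrate: L := L₀·Dx.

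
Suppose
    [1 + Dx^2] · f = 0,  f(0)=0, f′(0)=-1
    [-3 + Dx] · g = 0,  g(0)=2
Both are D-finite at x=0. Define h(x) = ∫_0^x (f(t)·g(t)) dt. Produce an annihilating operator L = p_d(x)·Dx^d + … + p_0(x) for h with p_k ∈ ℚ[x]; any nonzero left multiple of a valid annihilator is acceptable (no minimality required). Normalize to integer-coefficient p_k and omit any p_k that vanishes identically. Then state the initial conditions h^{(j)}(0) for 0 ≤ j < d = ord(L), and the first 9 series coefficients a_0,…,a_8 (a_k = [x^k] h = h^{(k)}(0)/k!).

L = 10·Dx - 6·Dx^2 + Dx^3  (order 3).
h: a_k = 0, 0, -1, -2, -13/6, -8/5, -79/90, -13/35, -307/2520, …
ICs: h(0) = 0, h′(0) = 0, h′′(0) = -2.

f: a_k = 0, -1, 0, 1/6, 0, -1/120, 0, 1/5040, 0, …
g: a_k = 2, 6, 9, 9, 27/4, 81/20, 81/40, 243/280, 729/2240, …
L₀ := L_f ⊗_s L_g (sym. prod.), ord ≤ 2.
h=∫₀ˣh₀: take L = L₀·Dx.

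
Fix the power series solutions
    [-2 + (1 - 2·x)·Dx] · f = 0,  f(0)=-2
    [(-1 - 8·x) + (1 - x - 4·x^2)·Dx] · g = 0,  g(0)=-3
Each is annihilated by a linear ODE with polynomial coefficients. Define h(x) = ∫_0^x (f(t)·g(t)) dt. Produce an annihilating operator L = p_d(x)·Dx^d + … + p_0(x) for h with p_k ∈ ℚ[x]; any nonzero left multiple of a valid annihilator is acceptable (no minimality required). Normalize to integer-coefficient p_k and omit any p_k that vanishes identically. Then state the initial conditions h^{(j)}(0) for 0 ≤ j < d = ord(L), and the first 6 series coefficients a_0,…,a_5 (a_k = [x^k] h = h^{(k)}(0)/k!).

L = (-3 - 4·x + 24·x^2)·Dx + (1 - 3·x - 2·x^2 + 8·x^3)·Dx^2  (order 2).
h: a_k = 0, 6, 9, 22, 93/2, 546/5, …
ICs: h(0) = 0, h′(0) = 6.

f: a_k = -2, -4, -8, -16, -32, -64, …
g: a_k = -3, -3, -15, -27, -87, -195, …
L₀ := L_f ⊗_s L_g (sym. prod.), ord ≤ 1.
Integrate: L := L₀·Dx.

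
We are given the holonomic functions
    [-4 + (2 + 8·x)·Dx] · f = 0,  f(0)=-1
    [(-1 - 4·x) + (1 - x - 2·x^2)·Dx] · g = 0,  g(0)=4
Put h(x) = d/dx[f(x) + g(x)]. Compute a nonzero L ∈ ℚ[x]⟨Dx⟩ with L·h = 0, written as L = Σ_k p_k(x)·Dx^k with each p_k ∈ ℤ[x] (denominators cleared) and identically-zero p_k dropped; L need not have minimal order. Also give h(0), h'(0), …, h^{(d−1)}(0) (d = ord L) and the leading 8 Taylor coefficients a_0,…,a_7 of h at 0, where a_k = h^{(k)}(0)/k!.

f: a_k = -1, -2, 2, -4, 10, -28, 84, -264, …
g: a_k = 4, 4, 12, 20, 44, 84, 172, 340, …
h₀=f+g: left-lcm gives L₀, ord ≤ 2.
Derive L from L₀ (diff closure).
L = (-66 - 300·x - 720·x^2 - 480·x^3 - 480·x^4) + (-9 - 180·x - 954·x^2 - 1872·x^3 - 1800·x^4 - 1440·x^5)·Dx + (4 + 33·x + 69·x^2 - 28·x^3 - 228·x^4 - 480·x^5 - 320·x^6)·Dx^2  (order 2).
h: a_k = 2, 28, 48, 216, 280, 1536, 532, 12336, …
ICs: h(0) = 2, h′(0) = 28.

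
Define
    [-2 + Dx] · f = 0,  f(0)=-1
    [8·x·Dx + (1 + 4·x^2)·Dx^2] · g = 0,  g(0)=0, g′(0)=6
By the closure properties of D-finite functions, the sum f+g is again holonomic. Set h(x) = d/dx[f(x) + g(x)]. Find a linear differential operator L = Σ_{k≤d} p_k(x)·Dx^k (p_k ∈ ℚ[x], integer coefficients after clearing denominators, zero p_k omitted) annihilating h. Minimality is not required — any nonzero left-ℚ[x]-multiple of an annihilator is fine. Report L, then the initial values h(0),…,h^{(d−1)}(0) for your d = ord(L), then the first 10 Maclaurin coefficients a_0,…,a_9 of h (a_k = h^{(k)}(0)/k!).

f: a_k = -1, -2, -2, -4/3, -2/3, -4/15, -4/45, -8/315, -2/315, -4/2835, …
g: a_k = 0, 6, 0, -8, 0, 96/5, 0, -384/7, 0, 512/3, …
L₀ := lclm(L_f,L_g); ord L₀ ≤ 1+2.
Differentiate: ansatz ord ≤ ord L₀ ⇒ L.
L = (8 - 32·x - 32·x^2) + (-6 + 12·x + 8·x^2 - 16·x^3)·Dx + (1 + 2·x + 4·x^2 + 8·x^3)·Dx^2  (order 2).
h: a_k = 4, -4, -28, -8/3, 284/3, -8/15, -17288/45, -16/315, 483836/315, -8/2835, …
ICs: h(0) = 4, h′(0) = -4.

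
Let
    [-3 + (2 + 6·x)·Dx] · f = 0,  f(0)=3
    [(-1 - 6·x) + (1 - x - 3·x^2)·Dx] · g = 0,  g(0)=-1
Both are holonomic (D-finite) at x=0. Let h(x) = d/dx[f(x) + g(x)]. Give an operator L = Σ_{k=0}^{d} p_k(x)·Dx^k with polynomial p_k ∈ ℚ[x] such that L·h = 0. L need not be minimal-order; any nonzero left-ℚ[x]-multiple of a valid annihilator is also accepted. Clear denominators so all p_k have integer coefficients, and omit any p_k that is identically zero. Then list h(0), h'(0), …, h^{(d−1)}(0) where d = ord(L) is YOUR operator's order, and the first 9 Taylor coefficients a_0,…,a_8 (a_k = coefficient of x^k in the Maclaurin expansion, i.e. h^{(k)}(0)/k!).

f: a_k = 3, 9/2, -27/8, 81/16, -1215/128, 5103/256, -45927/1024, 216513/2048, -8444007/32768, …
g: a_k = -1, -1, -4, -7, -19, -40, -97, -217, -508, …
f+g: L₀ = lclm(L_f,L_g), ord ≤ 1+1.
Derive L from L₀ (diff closure).
L = (-468 - 2754·x - 7452·x^2 - 6804·x^3 - 7290·x^4) + (-141 - 2052·x - 10179·x^2 - 21384·x^3 - 26001·x^4 - 21870·x^5)·Dx + (38 + 274·x + 546·x^2 - 234·x^3 - 2970·x^4 - 6642·x^5 - 4860·x^6)·Dx^2  (order 2).
h: a_k = 7/2, -59/4, -93/16, -3647/32, -25685/256, -435765/512, -1595321/2048, -25090151/4096, -303625701/65536, …
ICs: h(0) = 7/2, h′(0) = -59/4.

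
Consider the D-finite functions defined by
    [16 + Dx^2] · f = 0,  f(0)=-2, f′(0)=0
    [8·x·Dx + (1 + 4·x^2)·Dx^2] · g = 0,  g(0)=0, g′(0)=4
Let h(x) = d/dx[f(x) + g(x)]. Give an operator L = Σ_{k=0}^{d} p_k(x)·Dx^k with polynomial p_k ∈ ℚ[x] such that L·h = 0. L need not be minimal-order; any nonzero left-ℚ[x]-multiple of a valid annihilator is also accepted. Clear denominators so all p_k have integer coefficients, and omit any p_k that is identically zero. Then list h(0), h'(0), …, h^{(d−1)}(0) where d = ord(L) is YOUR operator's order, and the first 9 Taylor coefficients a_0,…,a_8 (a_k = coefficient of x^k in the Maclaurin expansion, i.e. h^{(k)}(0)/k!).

f: a_k = -2, 0, 16, 0, -64/3, 0, 512/45, 0, -1024/315, …
g: a_k = 0, 4, 0, -16/3, 0, 64/5, 0, -256/7, 0, …
f+g: L₀ = lclm(L_f,L_g), ord ≤ 2+2.
Derive L from L₀ (diff closure).
L = (-512·x + 5120·x^3 + 4096·x^5) + (16 + 512·x^2 + 2304·x^4 + 2048·x^6)·Dx + (-32·x + 320·x^3 + 256·x^5)·Dx^2 + (1 + 32·x^2 + 144·x^4 + 128·x^6)·Dx^3  (order 3).
h: a_k = 4, 32, -16, -256/3, 64, 1024/15, -256, -8192/315, 1024, …
ICs: h(0) = 4, h′(0) = 32, h′′(0) = -32.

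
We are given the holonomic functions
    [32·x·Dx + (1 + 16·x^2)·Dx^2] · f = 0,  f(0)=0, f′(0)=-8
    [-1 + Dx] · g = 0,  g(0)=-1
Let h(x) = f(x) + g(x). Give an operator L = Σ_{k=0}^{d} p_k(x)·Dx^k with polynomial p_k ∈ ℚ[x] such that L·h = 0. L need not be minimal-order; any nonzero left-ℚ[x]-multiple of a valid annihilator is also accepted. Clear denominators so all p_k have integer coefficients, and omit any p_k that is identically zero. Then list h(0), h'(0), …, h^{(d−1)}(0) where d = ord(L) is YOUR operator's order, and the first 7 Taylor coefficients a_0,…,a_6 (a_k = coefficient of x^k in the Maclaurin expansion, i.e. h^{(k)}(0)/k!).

f: a_k = 0, -8, 0, 128/3, 0, -2048/5, 0, …
g: a_k = -1, -1, -1/2, -1/6, -1/24, -1/120, -1/720, …
Weyl lclm of L_f,L_g ⇒ L₀ (ord ≤ 3).
L = (32 - 32·x - 1536·x^2 - 512·x^3)·Dx + (-33 + 1504·x^2 - 256·x^4)·Dx^2 + (1 + 32·x + 32·x^2 + 512·x^3 + 256·x^4)·Dx^3  (order 3).
h: a_k = -1, -9, -1/2, 85/2, -1/24, -49153/120, -1/720, …
ICs: h(0) = -1, h′(0) = -9, h′′(0) = -1.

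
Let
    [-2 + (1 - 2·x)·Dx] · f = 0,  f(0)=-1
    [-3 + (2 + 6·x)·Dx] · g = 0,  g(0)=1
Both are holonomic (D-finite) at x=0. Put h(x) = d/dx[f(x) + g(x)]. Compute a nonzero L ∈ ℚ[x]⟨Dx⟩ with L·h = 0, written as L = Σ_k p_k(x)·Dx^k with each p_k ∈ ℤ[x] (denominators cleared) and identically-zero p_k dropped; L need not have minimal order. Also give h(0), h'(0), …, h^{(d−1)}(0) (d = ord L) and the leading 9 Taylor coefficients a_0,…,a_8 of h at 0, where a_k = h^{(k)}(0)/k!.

f: a_k = -1, -2, -4, -8, -16, -32, -64, -128, -256, …
g: a_k = 1, 3/2, -9/8, 27/16, -405/128, 1701/256, -15309/1024, 72171/2048, -2814669/32768, …
Weyl lclm of L_f,L_g ⇒ L₀ (ord ≤ 2).
Differentiate: ansatz ord ≤ ord L₀ ⇒ L.
L = (-252 - 216·x) + (-69 - 684·x - 756·x^2)·Dx + (22 + 58·x - 96·x^2 - 216·x^3)·Dx^2  (order 2).
h: a_k = -1/2, -41/4, -303/16, -2453/32, -32455/256, -242535/512, -1329811/2048, -11203277/4096, -175329783/65536, …
ICs: h(0) = -1/2, h′(0) = -41/4.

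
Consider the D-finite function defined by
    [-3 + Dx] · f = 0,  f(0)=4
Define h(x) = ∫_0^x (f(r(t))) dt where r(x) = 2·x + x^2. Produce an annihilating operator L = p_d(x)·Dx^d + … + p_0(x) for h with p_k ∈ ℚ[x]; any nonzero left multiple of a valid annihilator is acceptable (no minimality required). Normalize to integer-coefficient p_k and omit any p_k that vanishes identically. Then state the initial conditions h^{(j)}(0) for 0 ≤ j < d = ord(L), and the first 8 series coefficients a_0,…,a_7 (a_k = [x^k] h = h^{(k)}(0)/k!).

L = (-6 - 6·x)·Dx + Dx^2  (order 2).
h: a_k = 0, 4, 12, 28, 54, 90, 666/5, 6246/35, …
ICs: h(0) = 0, h′(0) = 4.

f: a_k = 4, 12, 18, 18, 27/2, 81/10, 81/20, 243/140, …
L₀ from L_f via x↦r, Dx↦r'^{-1}Dx.
∫: right-multiply L₀ by Dx.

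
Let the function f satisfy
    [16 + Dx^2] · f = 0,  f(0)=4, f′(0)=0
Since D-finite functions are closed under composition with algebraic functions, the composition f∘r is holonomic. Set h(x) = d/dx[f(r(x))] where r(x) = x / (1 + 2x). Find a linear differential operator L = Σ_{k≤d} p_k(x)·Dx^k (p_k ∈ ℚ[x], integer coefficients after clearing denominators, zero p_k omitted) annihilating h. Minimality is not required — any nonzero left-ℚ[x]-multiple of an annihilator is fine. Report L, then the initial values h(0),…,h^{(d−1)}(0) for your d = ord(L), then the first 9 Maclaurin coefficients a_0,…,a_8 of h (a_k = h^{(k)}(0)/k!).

f: a_k = 4, 0, -32, 0, 128/3, 0, -1024/45, 0, 2048/315, …
h₀=f(r): pull back L_f along r ⇒ L₀.
h=h₀': d/dx-closure on L₀ ⇒ L.
L = (40 + 96·x + 96·x^2) + (12 + 72·x + 144·x^2 + 96·x^3)·Dx + (1 + 8·x + 24·x^2 + 32·x^3 + 16·x^4)·Dx^2  (order 2).
h: a_k = 0, -64, 384, -4096/3, 10240/3, -78848/15, -14336/5, 19283968/315, -10584064/35, …
ICs: h(0) = 0, h′(0) = -64.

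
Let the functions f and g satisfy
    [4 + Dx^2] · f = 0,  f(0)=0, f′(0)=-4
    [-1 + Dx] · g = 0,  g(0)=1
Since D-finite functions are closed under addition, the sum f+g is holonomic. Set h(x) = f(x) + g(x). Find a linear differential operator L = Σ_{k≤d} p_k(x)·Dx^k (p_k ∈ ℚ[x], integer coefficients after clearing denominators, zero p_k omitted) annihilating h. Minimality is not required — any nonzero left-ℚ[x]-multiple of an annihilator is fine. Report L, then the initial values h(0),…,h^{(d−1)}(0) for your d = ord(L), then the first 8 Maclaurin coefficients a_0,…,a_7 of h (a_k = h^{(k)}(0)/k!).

L = -4 + 4·Dx - Dx^2 + Dx^3  (order 3).
h: a_k = 1, -3, 1/2, 17/6, 1/24, -21/40, 1/720, 257/5040, …
ICs: h(0) = 1, h′(0) = -3, h′′(0) = 1.

f: a_k = 0, -4, 0, 8/3, 0, -8/15, 0, 16/315, …
g: a_k = 1, 1, 1/2, 1/6, 1/24, 1/120, 1/720, 1/5040, …
Weyl lclm of L_f,L_g ⇒ L₀ (ord ≤ 3).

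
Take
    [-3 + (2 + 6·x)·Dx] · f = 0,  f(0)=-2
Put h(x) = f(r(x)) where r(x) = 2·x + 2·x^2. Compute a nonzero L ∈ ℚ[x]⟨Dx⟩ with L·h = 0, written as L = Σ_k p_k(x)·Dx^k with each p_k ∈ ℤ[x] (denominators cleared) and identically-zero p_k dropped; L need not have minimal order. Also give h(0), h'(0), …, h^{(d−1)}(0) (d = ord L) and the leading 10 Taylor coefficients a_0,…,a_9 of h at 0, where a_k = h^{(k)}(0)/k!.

f: a_k = -2, -3, 9/4, -27/8, 405/64, -1701/128, 15309/512, -72171/1024, 2814669/16384, -14073345/32768, …
h₀=f(r): pull back L_f along r ⇒ L₀.
L = (-3 - 6·x) + (1 + 6·x + 6·x^2)·Dx  (order 1).
h: a_k = -2, -6, 3, -9, 117/4, -405/4, 2943/8, -11097/8, 344493/64, -1367361/64, …
ICs: h(0) = -2.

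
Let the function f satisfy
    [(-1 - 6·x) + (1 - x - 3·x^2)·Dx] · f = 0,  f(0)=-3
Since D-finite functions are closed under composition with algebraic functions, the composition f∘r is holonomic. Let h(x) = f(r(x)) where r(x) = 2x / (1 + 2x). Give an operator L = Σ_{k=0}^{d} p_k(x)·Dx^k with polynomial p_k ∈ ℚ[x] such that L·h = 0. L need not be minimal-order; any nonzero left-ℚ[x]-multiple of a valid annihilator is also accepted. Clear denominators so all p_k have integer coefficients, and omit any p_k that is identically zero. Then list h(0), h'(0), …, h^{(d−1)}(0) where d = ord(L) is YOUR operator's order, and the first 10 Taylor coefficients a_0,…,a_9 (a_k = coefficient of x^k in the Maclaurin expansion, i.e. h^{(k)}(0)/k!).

f: a_k = -3, -3, -12, -21, -57, -120, -291, -651, -1524, -3477, …
Change of var in L_f (x↦r) gives L₀.
L = (2 + 28·x) + (-1 - 4·x + 8·x^2 + 24·x^3)·Dx  (order 1).
h: a_k = -3, -6, -36, 0, -432, 864, -6912, 24192, -131328, 552960, …
ICs: h(0) = -3.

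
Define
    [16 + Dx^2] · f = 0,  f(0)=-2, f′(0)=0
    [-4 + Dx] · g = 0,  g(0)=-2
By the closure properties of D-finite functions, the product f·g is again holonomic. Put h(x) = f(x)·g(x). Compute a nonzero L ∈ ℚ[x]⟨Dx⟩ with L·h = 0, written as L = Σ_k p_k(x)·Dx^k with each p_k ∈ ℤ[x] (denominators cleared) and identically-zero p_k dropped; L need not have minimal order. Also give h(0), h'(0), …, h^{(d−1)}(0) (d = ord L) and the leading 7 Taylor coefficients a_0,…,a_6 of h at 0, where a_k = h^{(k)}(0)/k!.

f: a_k = -2, 0, 16, 0, -64/3, 0, 512/45, …
g: a_k = -2, -8, -16, -64/3, -64/3, -256/15, -512/45, …
L₀ := L_f ⊗_s L_g (sym. prod.), ord ≤ 2.
L = 32 - 8·Dx + Dx^2  (order 2).
h: a_k = 4, 16, 0, -256/3, -512/3, -2048/15, 0, …
ICs: h(0) = 4, h′(0) = 16.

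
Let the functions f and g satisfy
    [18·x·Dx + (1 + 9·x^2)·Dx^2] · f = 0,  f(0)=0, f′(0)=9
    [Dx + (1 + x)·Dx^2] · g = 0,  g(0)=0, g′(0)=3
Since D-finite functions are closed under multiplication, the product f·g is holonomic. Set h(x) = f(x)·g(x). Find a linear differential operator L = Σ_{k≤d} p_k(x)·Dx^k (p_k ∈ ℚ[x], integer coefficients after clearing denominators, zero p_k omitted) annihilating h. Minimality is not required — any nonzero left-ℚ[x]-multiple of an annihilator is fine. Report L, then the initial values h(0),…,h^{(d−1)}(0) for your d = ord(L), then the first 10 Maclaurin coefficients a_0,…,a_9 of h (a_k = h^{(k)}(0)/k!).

L = (1368 + 2700·x + 37584·x^2 + 95580·x^3 + 87480·x^4 + 37908·x^5 + 26244·x^7)·Dx + (1298 + 9180·x + 54612·x^2 + 194724·x^3 + 324000·x^4 + 271188·x^5 + 102060·x^6 + 78732·x^7 + 91854·x^8)·Dx^2 + (76 + 2848·x + 12096·x^2 + 43992·x^3 + 117288·x^4 + 173016·x^5 + 139968·x^6 + 75816·x^7 + 78732·x^8 + 52488·x^9)·Dx^3 + (37 + 146·x + 901·x^2 + 2808·x^3 + 7362·x^4 + 15228·x^5 + 21546·x^6 + 17496·x^7 + 12393·x^8 + 13122·x^9 + 6561·x^10)·Dx^4  (order 4).
h: a_k = 0, 0, 27, -27/2, -72, 135/4, 2079/5, -4059/20, -13392/5, 365877/280, …
ICs: h(0) = 0, h′(0) = 0, h′′(0) = 54, h′′′(0) = -81.

f: a_k = 0, 9, 0, -27, 0, 729/5, 0, -6561/7, 0, 6561, …
g: a_k = 0, 3, -3/2, 1, -3/4, 3/5, -1/2, 3/7, -3/8, 1/3, …
h₀=f·g: eliminate ⇒ L₀, order ≤ 2·2.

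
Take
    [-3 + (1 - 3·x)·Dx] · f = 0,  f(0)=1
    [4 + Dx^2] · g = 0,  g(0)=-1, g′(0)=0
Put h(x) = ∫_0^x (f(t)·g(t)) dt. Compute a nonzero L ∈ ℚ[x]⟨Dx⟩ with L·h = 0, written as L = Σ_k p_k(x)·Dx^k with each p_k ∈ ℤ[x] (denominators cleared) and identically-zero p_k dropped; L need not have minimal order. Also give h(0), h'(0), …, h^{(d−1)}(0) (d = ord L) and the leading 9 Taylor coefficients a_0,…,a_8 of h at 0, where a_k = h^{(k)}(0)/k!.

L = (-4 + 12·x)·Dx + 6·Dx^2 + (-1 + 3·x)·Dx^3  (order 3).
h: a_k = 0, -1, -3/2, -7/3, -21/4, -191/15, -191/6, -3683/45, -25781/120, …
ICs: h(0) = 0, h′(0) = -1, h′′(0) = -3.

f: a_k = 1, 3, 9, 27, 81, 243, 729, 2187, 6561, …
g: a_k = -1, 0, 2, 0, -2/3, 0, 4/45, 0, -2/315, …
Product ⇒ symmetric product L₀, ord ≤ 2.
Integrate: L := L₀·Dx.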